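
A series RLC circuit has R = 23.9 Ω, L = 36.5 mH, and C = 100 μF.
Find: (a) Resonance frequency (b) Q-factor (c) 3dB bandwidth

Step 1 — Resonance: ω₀ = 1/√(LC) = 1/√(0.0365·0.0001) = 523.4 rad/s.
Step 2 — f₀ = ω₀/(2π) = 83.31 Hz.
Step 3 — Series Q: Q = ω₀L/R = 523.4·0.0365/23.9 = 0.7994.
Step 4 — Bandwidth: Δω = ω₀/Q = 654.8 rad/s; BW = Δω/(2π) = 104.2 Hz.

(a) f₀ = 83.31 Hz  (b) Q = 0.7994  (c) BW = 104.2 Hz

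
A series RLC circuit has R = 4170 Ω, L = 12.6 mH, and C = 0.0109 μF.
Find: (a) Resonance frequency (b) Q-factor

Step 1 — Resonance condition Im(Z)=0 gives ω₀ = 1/√(LC).
Step 2 — ω₀ = 1/√(0.0126·1.09e-08) = 8.533e+04 rad/s.
Step 3 — f₀ = ω₀/(2π) = 1.358e+04 Hz.
Step 4 — Series Q: Q = ω₀L/R = 8.533e+04·0.0126/4170 = 0.2578.

(a) f₀ = 1.358e+04 Hz  (b) Q = 0.2578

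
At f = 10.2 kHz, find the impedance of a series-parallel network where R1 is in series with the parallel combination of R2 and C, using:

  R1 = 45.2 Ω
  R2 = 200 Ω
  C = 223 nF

Step 1 — Angular frequency: ω = 2π·f = 2π·1.02e+04 = 6.409e+04 rad/s.
Step 2 — Component impedances:
  R1: Z = R = 45.2 Ω
  R2: Z = R = 200 Ω
  C: Z = 1/(jωC) = -j/(ω·C) = 0 - j69.97 Ω
Step 3 — Parallel branch: R2 || C = 1/(1/R2 + 1/C) = 21.81 - j62.34 Ω.
Step 4 — Series with R1: Z_total = R1 + (R2 || C) = 67.01 - j62.34 Ω = 91.52∠-42.9° Ω.

Z = 67.01 - j62.34 Ω = 91.52∠-42.9° Ω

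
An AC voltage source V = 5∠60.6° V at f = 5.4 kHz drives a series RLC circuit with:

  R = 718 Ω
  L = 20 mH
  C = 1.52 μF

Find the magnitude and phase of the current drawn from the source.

Step 1 — Angular frequency: ω = 2π·f = 2π·5400 = 3.393e+04 rad/s.
Step 2 — Component impedances:
  R: Z = R = 718 Ω
  L: Z = jωL = j·3.393e+04·0.02 = 0 + j678.6 Ω
  C: Z = 1/(jωC) = -j/(ω·C) = 0 - j19.39 Ω
Step 3 — Series combination: Z_total = R + L + C = 718 + j659.2 Ω = 974.7∠42.6° Ω.
Step 4 — Source phasor: V = 5∠60.6° V = 2.455 + j4.356 V.
Step 5 — Ohm's law: I = V / Z_total = (2.455 + j4.356) / (718 + j659.2) = 0.004877 + j0.001589 A.
Step 6 — Convert to polar: |I| = 0.00513 A, ∠I = 18.0°.

I = 0.00513∠18.0° A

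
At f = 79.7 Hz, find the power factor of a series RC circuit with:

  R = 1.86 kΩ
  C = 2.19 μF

Step 1 — Angular frequency: ω = 2π·f = 2π·79.7 = 500.8 rad/s.
Step 2 — Component impedances:
  R: Z = R = 1860 Ω
  C: Z = 1/(jωC) = -j/(ω·C) = 0 - j911.8 Ω
Step 3 — Series combination: Z_total = R + C = 1860 - j911.8 Ω = 2071∠-26.1° Ω.
Step 4 — Power factor: PF = cos(φ) = Re(Z)/|Z| = 1860/2071.5 = 0.8979.
Step 5 — Type: Im(Z) = -911.8 ⇒ leading (phase φ = -26.1°).

PF = 0.8979 (leading, φ = -26.1°)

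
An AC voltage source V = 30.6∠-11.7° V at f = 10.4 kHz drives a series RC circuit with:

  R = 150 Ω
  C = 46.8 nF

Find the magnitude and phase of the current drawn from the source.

Step 1 — Angular frequency: ω = 2π·f = 2π·1.04e+04 = 6.535e+04 rad/s.
Step 2 — Component impedances:
  R: Z = R = 150 Ω
  C: Z = 1/(jωC) = -j/(ω·C) = 0 - j327 Ω
Step 3 — Series combination: Z_total = R + C = 150 - j327 Ω = 359.8∠-65.4° Ω.
Step 4 — Source phasor: V = 30.6∠-11.7° V = 29.96 - j6.205 V.
Step 5 — Ohm's law: I = V / Z_total = (29.96 - j6.205) / (150 - j327) = 0.05041 + j0.06851 A.
Step 6 — Convert to polar: |I| = 0.08506 A, ∠I = 53.7°.

I = 0.08506∠53.7° A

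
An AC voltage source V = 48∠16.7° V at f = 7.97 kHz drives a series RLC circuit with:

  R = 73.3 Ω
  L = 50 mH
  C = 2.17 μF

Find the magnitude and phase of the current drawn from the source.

Step 1 — Angular frequency: ω = 2π·f = 2π·7970 = 5.008e+04 rad/s.
Step 2 — Component impedances:
  R: Z = R = 73.3 Ω
  L: Z = jωL = j·5.008e+04·0.05 = 0 + j2504 Ω
  C: Z = 1/(jωC) = -j/(ω·C) = 0 - j9.202 Ω
Step 3 — Series combination: Z_total = R + L + C = 73.3 + j2495 Ω = 2496∠88.3° Ω.
Step 4 — Source phasor: V = 48∠16.7° V = 45.98 + j13.79 V.
Step 5 — Ohm's law: I = V / Z_total = (45.98 + j13.79) / (73.3 + j2495) = 0.006065 - j0.01825 A.
Step 6 — Convert to polar: |I| = 0.01923 A, ∠I = -71.6°.

I = 0.01923∠-71.6° A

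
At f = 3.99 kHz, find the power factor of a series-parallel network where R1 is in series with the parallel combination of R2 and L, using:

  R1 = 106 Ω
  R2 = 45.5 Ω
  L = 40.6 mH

Step 1 — Angular frequency: ω = 2π·f = 2π·3990 = 2.507e+04 rad/s.
Step 2 — Component impedances:
  R1: Z = R = 106 Ω
  R2: Z = R = 45.5 Ω
  L: Z = jωL = j·2.507e+04·0.0406 = 0 + j1018 Ω
Step 3 — Parallel branch: R2 || L = 1/(1/R2 + 1/L) = 45.41 + j2.03 Ω.
Step 4 — Series with R1: Z_total = R1 + (R2 || L) = 151.4 + j2.03 Ω = 151.4∠0.8° Ω.
Step 5 — Power factor: PF = cos(φ) = Re(Z)/|Z| = 151.41/151.42 = 0.9999.
Step 6 — Type: Im(Z) = 2.03 ⇒ lagging (phase φ = 0.8°).

PF = 0.9999 (lagging, φ = 0.8°)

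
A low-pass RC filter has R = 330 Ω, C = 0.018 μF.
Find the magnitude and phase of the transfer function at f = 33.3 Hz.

Step 1 — Angular frequency: ω = 2π·33.3 = 209.2 rad/s.
Step 2 — Transfer function: H(jω) = 1/(1 + jωRC).
Step 3 — Denominator: 1 + jωRC = 1 + j·209.2·330·1.8e-08 = 1 + j0.001243.
Step 4 — H = 1 - j0.001243.
Step 5 — Magnitude: |H| = 1 (-0.0 dB); phase: φ = -0.1°.

|H| = 1 (-0.0 dB), φ = -0.1°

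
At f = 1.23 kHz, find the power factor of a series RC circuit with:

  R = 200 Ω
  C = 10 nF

Step 1 — Angular frequency: ω = 2π·f = 2π·1230 = 7728 rad/s.
Step 2 — Component impedances:
  R: Z = R = 200 Ω
  C: Z = 1/(jωC) = -j/(ω·C) = 0 - j1.294e+04 Ω
Step 3 — Series combination: Z_total = R + C = 200 - j1.294e+04 Ω = 1.294e+04∠-89.1° Ω.
Step 4 — Power factor: PF = cos(φ) = Re(Z)/|Z| = 200/12941 = 0.01545.
Step 5 — Type: Im(Z) = -1.294e+04 ⇒ leading (phase φ = -89.1°).

PF = 0.01545 (leading, φ = -89.1°)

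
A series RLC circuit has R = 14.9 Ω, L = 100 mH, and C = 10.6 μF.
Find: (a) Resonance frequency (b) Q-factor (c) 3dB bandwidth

Step 1 — Resonance: ω₀ = 1/√(LC) = 1/√(0.1·1.06e-05) = 971.3 rad/s.
Step 2 — f₀ = ω₀/(2π) = 154.6 Hz.
Step 3 — Series Q: Q = ω₀L/R = 971.3·0.1/14.9 = 6.519.
Step 4 — Bandwidth: Δω = ω₀/Q = 149 rad/s; BW = Δω/(2π) = 23.71 Hz.

(a) f₀ = 154.6 Hz  (b) Q = 6.519  (c) BW = 23.71 Hz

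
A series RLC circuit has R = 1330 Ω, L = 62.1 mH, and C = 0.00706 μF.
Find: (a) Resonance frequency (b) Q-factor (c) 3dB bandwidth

Step 1 — Resonance condition Im(Z)=0 gives ω₀ = 1/√(LC).
Step 2 — ω₀ = 1/√(0.0621·7.06e-09) = 4.776e+04 rad/s.
Step 3 — f₀ = ω₀/(2π) = 7601 Hz.
Step 4 — Series Q: Q = ω₀L/R = 4.776e+04·0.0621/1330 = 2.23.
Step 5 — 3dB bandwidth: Δω = ω₀/Q = 2.142e+04 rad/s; BW = Δω/(2π) = 3409 Hz.

(a) f₀ = 7601 Hz  (b) Q = 2.23  (c) BW = 3409 Hz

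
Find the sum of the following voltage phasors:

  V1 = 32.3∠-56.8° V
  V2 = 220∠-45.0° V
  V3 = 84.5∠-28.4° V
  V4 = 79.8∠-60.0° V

Step 1 — Convert each phasor to rectangular form:
  V1 = 32.3·(cos(-56.8°) + j·sin(-56.8°)) = 17.69 - j27.03 V
  V2 = 220·(cos(-45.0°) + j·sin(-45.0°)) = 155.6 - j155.6 V
  V3 = 84.5·(cos(-28.4°) + j·sin(-28.4°)) = 74.33 - j40.19 V
  V4 = 79.8·(cos(-60.0°) + j·sin(-60.0°)) = 39.9 - j69.11 V
Step 2 — Sum components: V_total = 287.5 - j291.9 V.
Step 3 — Convert to polar: |V_total| = 409.7 V, ∠V_total = -45.4°.

V_total = 409.7∠-45.4° V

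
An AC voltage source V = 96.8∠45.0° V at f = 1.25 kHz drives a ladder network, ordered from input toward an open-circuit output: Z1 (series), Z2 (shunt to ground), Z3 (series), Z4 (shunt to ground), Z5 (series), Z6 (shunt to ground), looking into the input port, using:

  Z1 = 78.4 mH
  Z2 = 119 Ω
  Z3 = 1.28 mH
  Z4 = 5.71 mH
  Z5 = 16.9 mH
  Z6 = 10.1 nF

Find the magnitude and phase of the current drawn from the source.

Step 1 — Angular frequency: ω = 2π·f = 2π·1250 = 7854 rad/s.
Step 2 — Component impedances:
  Z1: Z = jωL = j·7854·0.0784 = 0 + j615.8 Ω
  Z2: Z = R = 119 Ω
  Z3: Z = jωL = j·7854·0.00128 = 0 + j10.05 Ω
  Z4: Z = jωL = j·7854·0.00571 = 0 + j44.85 Ω
  Z5: Z = jωL = j·7854·0.0169 = 0 + j132.7 Ω
  Z6: Z = 1/(jωC) = -j/(ω·C) = 0 - j1.261e+04 Ω
Step 3 — Ladder network (open output): work backward from the far end, alternating series and parallel combinations. Z_in = 20.98 + j661.1 Ω = 661.4∠88.2° Ω.
Step 4 — Source phasor: V = 96.8∠45.0° V = 68.45 + j68.45 V.
Step 5 — Ohm's law: I = V / Z_total = (68.45 + j68.45) / (20.98 + j661.1) = 0.1067 - j0.1001 A.
Step 6 — Convert to polar: |I| = 0.1463 A, ∠I = -43.2°.

I = 0.1463∠-43.2° A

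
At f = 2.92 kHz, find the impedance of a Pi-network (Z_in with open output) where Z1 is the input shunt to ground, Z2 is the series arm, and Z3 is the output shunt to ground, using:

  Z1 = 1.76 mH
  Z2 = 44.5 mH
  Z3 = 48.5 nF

Step 1 — Angular frequency: ω = 2π·f = 2π·2920 = 1.835e+04 rad/s.
Step 2 — Component impedances:
  Z1: Z = jωL = j·1.835e+04·0.00176 = 0 + j32.29 Ω
  Z2: Z = jωL = j·1.835e+04·0.0445 = 0 + j816.4 Ω
  Z3: Z = 1/(jωC) = -j/(ω·C) = 0 - j1124 Ω
Step 3 — With open output, the series arm Z2 and the output shunt Z3 appear in series to ground: Z2 + Z3 = 0 - j307.4 Ω.
Step 4 — Parallel with input shunt Z1: Z_in = Z1 || (Z2 + Z3) = 0 + j36.08 Ω = 36.08∠90.0° Ω.

Z = 0 + j36.08 Ω = 36.08∠90.0° Ω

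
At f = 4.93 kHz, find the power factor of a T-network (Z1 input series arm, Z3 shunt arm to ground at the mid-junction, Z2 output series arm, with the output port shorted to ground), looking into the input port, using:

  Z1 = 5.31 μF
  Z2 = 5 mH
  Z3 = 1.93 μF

Step 1 — Angular frequency: ω = 2π·f = 2π·4930 = 3.098e+04 rad/s.
Step 2 — Component impedances:
  Z1: Z = 1/(jωC) = -j/(ω·C) = 0 - j6.08 Ω
  Z2: Z = jωL = j·3.098e+04·0.005 = 0 + j154.9 Ω
  Z3: Z = 1/(jωC) = -j/(ω·C) = 0 - j16.73 Ω
Step 3 — With the output port shorted to ground, the output series arm Z2 runs from the junction to ground; the shunt arm Z3 also runs from the junction to ground. They appear in parallel: Z3 || Z2 = 0 - j18.75 Ω.
Step 4 — Series with input arm Z1: Z_in = Z1 + (Z3 || Z2) = 0 - j24.83 Ω = 24.83∠-90.0° Ω.
Step 5 — Power factor: PF = cos(φ) = Re(Z)/|Z| = 0/24.83 = 0.
Step 6 — Type: Im(Z) = -24.83 ⇒ leading (phase φ = -90.0°).

PF = 0 (leading, φ = -90.0°)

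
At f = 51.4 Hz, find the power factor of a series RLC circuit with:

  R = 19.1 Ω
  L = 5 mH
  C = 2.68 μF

Step 1 — Angular frequency: ω = 2π·f = 2π·51.4 = 323 rad/s.
Step 2 — Component impedances:
  R: Z = R = 19.1 Ω
  L: Z = jωL = j·323·0.005 = 0 + j1.615 Ω
  C: Z = 1/(jωC) = -j/(ω·C) = 0 - j1155 Ω
Step 3 — Series combination: Z_total = R + L + C = 19.1 - j1154 Ω = 1154∠-89.1° Ω.
Step 4 — Power factor: PF = cos(φ) = Re(Z)/|Z| = 19.1/1154 = 0.01655.
Step 5 — Type: Im(Z) = -1154 ⇒ leading (phase φ = -89.1°).

PF = 0.01655 (leading, φ = -89.1°)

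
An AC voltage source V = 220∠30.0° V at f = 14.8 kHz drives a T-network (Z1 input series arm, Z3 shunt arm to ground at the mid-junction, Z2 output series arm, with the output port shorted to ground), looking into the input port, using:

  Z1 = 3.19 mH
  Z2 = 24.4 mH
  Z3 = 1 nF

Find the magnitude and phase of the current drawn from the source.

Step 1 — Angular frequency: ω = 2π·f = 2π·1.48e+04 = 9.299e+04 rad/s.
Step 2 — Component impedances:
  Z1: Z = jωL = j·9.299e+04·0.00319 = 0 + j296.6 Ω
  Z2: Z = jωL = j·9.299e+04·0.0244 = 0 + j2269 Ω
  Z3: Z = 1/(jωC) = -j/(ω·C) = 0 - j1.075e+04 Ω
Step 3 — With the output port shorted to ground, the output series arm Z2 runs from the junction to ground; the shunt arm Z3 also runs from the junction to ground. They appear in parallel: Z3 || Z2 = 0 + j2876 Ω.
Step 4 — Series with input arm Z1: Z_in = Z1 + (Z3 || Z2) = 0 + j3172 Ω = 3172∠90.0° Ω.
Step 5 — Source phasor: V = 220∠30.0° V = 190.5 + j110 V.
Step 6 — Ohm's law: I = V / Z_total = (190.5 + j110) / (0 + j3172) = 0.03467 - j0.06006 A.
Step 7 — Convert to polar: |I| = 0.06935 A, ∠I = -60.0°.

I = 0.06935∠-60.0° A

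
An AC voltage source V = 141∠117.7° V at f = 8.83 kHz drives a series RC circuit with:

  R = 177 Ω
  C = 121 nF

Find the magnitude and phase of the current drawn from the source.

Step 1 — Angular frequency: ω = 2π·f = 2π·8830 = 5.548e+04 rad/s.
Step 2 — Component impedances:
  R: Z = R = 177 Ω
  C: Z = 1/(jωC) = -j/(ω·C) = 0 - j149 Ω
Step 3 — Series combination: Z_total = R + C = 177 - j149 Ω = 231.3∠-40.1° Ω.
Step 4 — Source phasor: V = 141∠117.7° V = -65.54 + j124.8 V.
Step 5 — Ohm's law: I = V / Z_total = (-65.54 + j124.8) / (177 - j149) = -0.5642 + j0.2305 A.
Step 6 — Convert to polar: |I| = 0.6095 A, ∠I = 157.8°.

I = 0.6095∠157.8° A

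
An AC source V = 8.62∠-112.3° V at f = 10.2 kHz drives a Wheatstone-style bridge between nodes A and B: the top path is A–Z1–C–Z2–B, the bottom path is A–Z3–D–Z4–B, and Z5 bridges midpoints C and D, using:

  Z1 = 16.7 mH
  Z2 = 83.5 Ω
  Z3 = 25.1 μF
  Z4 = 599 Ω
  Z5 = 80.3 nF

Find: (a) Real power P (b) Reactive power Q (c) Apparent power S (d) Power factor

Step 1 — Angular frequency: ω = 2π·f = 2π·1.02e+04 = 6.409e+04 rad/s.
Step 2 — Component impedances:
  Z1: Z = jωL = j·6.409e+04·0.0167 = 0 + j1070 Ω
  Z2: Z = R = 83.5 Ω
  Z3: Z = 1/(jωC) = -j/(ω·C) = 0 - j0.6217 Ω
  Z4: Z = R = 599 Ω
  Z5: Z = 1/(jωC) = -j/(ω·C) = 0 - j194.3 Ω
Step 3 — Bridge requires nodal analysis (the Z5 bridge couples midpoints C and D, so the two paths cannot be reduced to a simple series/parallel combination). Setting node B to ground and injecting 1 A at node A, the 3-node admittance system at A, C, D solves to V_A = Z_AB = 130.1 - j164 Ω = 209.3∠-51.6° Ω.
Step 4 — Source phasor: V = 8.62∠-112.3° V = -3.271 - j7.975 V.
Step 5 — Current: I = V / Z = 0.02013 - j0.03592 A = 0.04118∠-60.7° A.
Step 6 — Complex power: S = V·I* = 0.2206 - j0.278 VA.
Step 7 — Real power: P = Re(S) = 0.2206 W.
Step 8 — Reactive power: Q = Im(S) = -0.278 VAR.
Step 9 — Apparent power: |S| = 0.3549 VA.
Step 10 — Power factor: PF = P/|S| = 0.6216 (leading).

(a) P = 0.2206 W  (b) Q = -0.278 VAR  (c) S = 0.3549 VA  (d) PF = 0.6216 (leading)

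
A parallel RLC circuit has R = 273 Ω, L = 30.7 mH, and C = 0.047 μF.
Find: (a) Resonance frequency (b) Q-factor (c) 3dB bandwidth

Step 1 — Resonance: ω₀ = 1/√(LC) = 1/√(0.0307·4.7e-08) = 2.633e+04 rad/s.
Step 2 — f₀ = ω₀/(2π) = 4190 Hz.
Step 3 — Parallel Q: Q = R/(ω₀L) = 273/(2.633e+04·0.0307) = 0.3378.
Step 4 — Bandwidth: Δω = ω₀/Q = 7.794e+04 rad/s; BW = Δω/(2π) = 1.24e+04 Hz.

(a) f₀ = 4190 Hz  (b) Q = 0.3378  (c) BW = 1.24e+04 Hz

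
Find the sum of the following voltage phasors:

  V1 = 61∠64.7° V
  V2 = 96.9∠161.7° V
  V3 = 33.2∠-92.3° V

Step 1 — Convert each phasor to rectangular form:
  V1 = 61·(cos(64.7°) + j·sin(64.7°)) = 26.07 + j55.15 V
  V2 = 96.9·(cos(161.7°) + j·sin(161.7°)) = -92 + j30.43 V
  V3 = 33.2·(cos(-92.3°) + j·sin(-92.3°)) = -1.332 - j33.17 V
Step 2 — Sum components: V_total = -67.26 + j52.4 V.
Step 3 — Convert to polar: |V_total| = 85.27 V, ∠V_total = 142.1°.

V_total = 85.27∠142.1° V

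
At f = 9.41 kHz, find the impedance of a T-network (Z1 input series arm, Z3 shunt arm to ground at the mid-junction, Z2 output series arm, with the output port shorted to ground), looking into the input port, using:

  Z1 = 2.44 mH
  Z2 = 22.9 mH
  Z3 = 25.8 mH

Step 1 — Angular frequency: ω = 2π·f = 2π·9410 = 5.912e+04 rad/s.
Step 2 — Component impedances:
  Z1: Z = jωL = j·5.912e+04·0.00244 = 0 + j144.3 Ω
  Z2: Z = jωL = j·5.912e+04·0.0229 = 0 + j1354 Ω
  Z3: Z = jωL = j·5.912e+04·0.0258 = 0 + j1525 Ω
Step 3 — With the output port shorted to ground, the output series arm Z2 runs from the junction to ground; the shunt arm Z3 also runs from the junction to ground. They appear in parallel: Z3 || Z2 = 0 + j717.3 Ω.
Step 4 — Series with input arm Z1: Z_in = Z1 + (Z3 || Z2) = 0 + j861.6 Ω = 861.6∠90.0° Ω.

Z = 0 + j861.6 Ω = 861.6∠90.0° Ω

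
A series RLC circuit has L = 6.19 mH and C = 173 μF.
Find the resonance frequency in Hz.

Step 1 — Resonance condition Im(Z)=0 gives ω₀ = 1/√(LC).
Step 2 — ω₀ = 1/√(0.00619·0.000173) = 966.3 rad/s.
Step 3 — f₀ = ω₀/(2π) = 153.8 Hz.

f₀ = 153.8 Hz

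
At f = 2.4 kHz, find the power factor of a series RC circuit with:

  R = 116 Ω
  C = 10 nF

Step 1 — Angular frequency: ω = 2π·f = 2π·2400 = 1.508e+04 rad/s.
Step 2 — Component impedances:
  R: Z = R = 116 Ω
  C: Z = 1/(jωC) = -j/(ω·C) = 0 - j6631 Ω
Step 3 — Series combination: Z_total = R + C = 116 - j6631 Ω = 6632∠-89.0° Ω.
Step 4 — Power factor: PF = cos(φ) = Re(Z)/|Z| = 116/6632 = 0.01749.
Step 5 — Type: Im(Z) = -6631 ⇒ leading (phase φ = -89.0°).

PF = 0.01749 (leading, φ = -89.0°)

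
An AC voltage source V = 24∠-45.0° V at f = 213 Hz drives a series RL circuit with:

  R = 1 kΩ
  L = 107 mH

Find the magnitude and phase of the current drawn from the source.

Step 1 — Angular frequency: ω = 2π·f = 2π·213 = 1338 rad/s.
Step 2 — Component impedances:
  R: Z = R = 1000 Ω
  L: Z = jωL = j·1338·0.107 = 0 + j143.2 Ω
Step 3 — Series combination: Z_total = R + L = 1000 + j143.2 Ω = 1010∠8.1° Ω.
Step 4 — Source phasor: V = 24∠-45.0° V = 16.97 - j16.97 V.
Step 5 — Ohm's law: I = V / Z_total = (16.97 - j16.97) / (1000 + j143.2) = 0.01425 - j0.01901 A.
Step 6 — Convert to polar: |I| = 0.02376 A, ∠I = -53.1°.

I = 0.02376∠-53.1° A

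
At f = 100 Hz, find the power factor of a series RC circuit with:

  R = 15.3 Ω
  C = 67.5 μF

Step 1 — Angular frequency: ω = 2π·f = 2π·100 = 628.3 rad/s.
Step 2 — Component impedances:
  R: Z = R = 15.3 Ω
  C: Z = 1/(jωC) = -j/(ω·C) = 0 - j23.58 Ω
Step 3 — Series combination: Z_total = R + C = 15.3 - j23.58 Ω = 28.11∠-57.0° Ω.
Step 4 — Power factor: PF = cos(φ) = Re(Z)/|Z| = 15.3/28.11 = 0.5443.
Step 5 — Type: Im(Z) = -23.58 ⇒ leading (phase φ = -57.0°).

PF = 0.5443 (leading, φ = -57.0°)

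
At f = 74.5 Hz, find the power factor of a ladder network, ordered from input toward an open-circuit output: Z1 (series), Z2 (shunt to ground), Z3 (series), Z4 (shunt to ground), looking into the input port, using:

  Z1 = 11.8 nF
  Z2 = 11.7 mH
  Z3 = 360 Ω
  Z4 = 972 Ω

Step 1 — Angular frequency: ω = 2π·f = 2π·74.5 = 468.1 rad/s.
Step 2 — Component impedances:
  Z1: Z = 1/(jωC) = -j/(ω·C) = 0 - j1.81e+05 Ω
  Z2: Z = jωL = j·468.1·0.0117 = 0 + j5.477 Ω
  Z3: Z = R = 360 Ω
  Z4: Z = R = 972 Ω
Step 3 — Ladder network (open output): work backward from the far end, alternating series and parallel combinations. Z_in = 0.02252 - j1.81e+05 Ω = 1.81e+05∠-90.0° Ω.
Step 4 — Power factor: PF = cos(φ) = Re(Z)/|Z| = 0.02252/1.81e+05 = 1.244e-07.
Step 5 — Type: Im(Z) = -1.81e+05 ⇒ leading (phase φ = -90.0°).

PF = 1.244e-07 (leading, φ = -90.0°)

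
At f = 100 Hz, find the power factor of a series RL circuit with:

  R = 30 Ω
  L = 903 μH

Step 1 — Angular frequency: ω = 2π·f = 2π·100 = 628.3 rad/s.
Step 2 — Component impedances:
  R: Z = R = 30 Ω
  L: Z = jωL = j·628.3·0.000903 = 0 + j0.5674 Ω
Step 3 — Series combination: Z_total = R + L = 30 + j0.5674 Ω = 30.01∠1.1° Ω.
Step 4 — Power factor: PF = cos(φ) = Re(Z)/|Z| = 30/30.005 = 0.9998.
Step 5 — Type: Im(Z) = 0.5674 ⇒ lagging (phase φ = 1.1°).

PF = 0.9998 (lagging, φ = 1.1°)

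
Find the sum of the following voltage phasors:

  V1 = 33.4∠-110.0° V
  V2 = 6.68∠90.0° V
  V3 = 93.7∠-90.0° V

Step 1 — Convert each phasor to rectangular form:
  V1 = 33.4·(cos(-110.0°) + j·sin(-110.0°)) = -11.42 - j31.39 V
  V2 = 6.68·(cos(90.0°) + j·sin(90.0°)) = 0 + j6.68 V
  V3 = 93.7·(cos(-90.0°) + j·sin(-90.0°)) = 0 - j93.7 V
Step 2 — Sum components: V_total = -11.42 - j118.4 V.
Step 3 — Convert to polar: |V_total| = 119 V, ∠V_total = -95.5°.

V_total = 119∠-95.5° V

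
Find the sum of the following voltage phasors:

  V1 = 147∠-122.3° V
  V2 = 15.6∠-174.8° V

Step 1 — Convert each phasor to rectangular form:
  V1 = 147·(cos(-122.3°) + j·sin(-122.3°)) = -78.55 - j124.3 V
  V2 = 15.6·(cos(-174.8°) + j·sin(-174.8°)) = -15.54 - j1.414 V
Step 2 — Sum components: V_total = -94.09 - j125.7 V.
Step 3 — Convert to polar: |V_total| = 157 V, ∠V_total = -126.8°.

V_total = 157∠-126.8° V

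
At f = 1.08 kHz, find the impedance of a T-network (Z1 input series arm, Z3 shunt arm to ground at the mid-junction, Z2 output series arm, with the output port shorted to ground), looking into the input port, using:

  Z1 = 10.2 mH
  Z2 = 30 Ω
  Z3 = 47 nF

Step 1 — Angular frequency: ω = 2π·f = 2π·1080 = 6786 rad/s.
Step 2 — Component impedances:
  Z1: Z = jωL = j·6786·0.0102 = 0 + j69.22 Ω
  Z2: Z = R = 30 Ω
  Z3: Z = 1/(jωC) = -j/(ω·C) = 0 - j3135 Ω
Step 3 — With the output port shorted to ground, the output series arm Z2 runs from the junction to ground; the shunt arm Z3 also runs from the junction to ground. They appear in parallel: Z3 || Z2 = 30 - j0.287 Ω.
Step 4 — Series with input arm Z1: Z_in = Z1 + (Z3 || Z2) = 30 + j68.93 Ω = 75.17∠66.5° Ω.

Z = 30 + j68.93 Ω = 75.17∠66.5° Ω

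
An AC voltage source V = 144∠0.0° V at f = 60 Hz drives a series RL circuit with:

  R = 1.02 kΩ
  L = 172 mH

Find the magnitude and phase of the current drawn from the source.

Step 1 — Angular frequency: ω = 2π·f = 2π·60 = 377 rad/s.
Step 2 — Component impedances:
  R: Z = R = 1020 Ω
  L: Z = jωL = j·377·0.172 = 0 + j64.84 Ω
Step 3 — Series combination: Z_total = R + L = 1020 + j64.84 Ω = 1022∠3.6° Ω.
Step 4 — Source phasor: V = 144∠0.0° V = 144 V.
Step 5 — Ohm's law: I = V / Z_total = (144) / (1020 + j64.84) = 0.1406 - j0.008939 A.
Step 6 — Convert to polar: |I| = 0.1409 A, ∠I = -3.6°.

I = 0.1409∠-3.6° A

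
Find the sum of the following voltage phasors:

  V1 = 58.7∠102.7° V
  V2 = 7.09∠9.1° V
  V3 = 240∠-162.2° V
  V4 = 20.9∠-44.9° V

Step 1 — Convert each phasor to rectangular form:
  V1 = 58.7·(cos(102.7°) + j·sin(102.7°)) = -12.9 + j57.26 V
  V2 = 7.09·(cos(9.1°) + j·sin(9.1°)) = 7.001 + j1.121 V
  V3 = 240·(cos(-162.2°) + j·sin(-162.2°)) = -228.5 - j73.37 V
  V4 = 20.9·(cos(-44.9°) + j·sin(-44.9°)) = 14.8 - j14.75 V
Step 2 — Sum components: V_total = -219.6 - j29.73 V.
Step 3 — Convert to polar: |V_total| = 221.6 V, ∠V_total = -172.3°.

V_total = 221.6∠-172.3° V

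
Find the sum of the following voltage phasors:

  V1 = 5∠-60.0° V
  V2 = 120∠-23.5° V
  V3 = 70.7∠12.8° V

Step 1 — Convert each phasor to rectangular form:
  V1 = 5·(cos(-60.0°) + j·sin(-60.0°)) = 2.5 - j4.33 V
  V2 = 120·(cos(-23.5°) + j·sin(-23.5°)) = 110 - j47.85 V
  V3 = 70.7·(cos(12.8°) + j·sin(12.8°)) = 68.94 + j15.66 V
Step 2 — Sum components: V_total = 181.5 - j36.52 V.
Step 3 — Convert to polar: |V_total| = 185.1 V, ∠V_total = -11.4°.

V_total = 185.1∠-11.4° V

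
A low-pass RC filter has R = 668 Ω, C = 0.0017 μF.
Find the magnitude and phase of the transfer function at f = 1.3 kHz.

Step 1 — Angular frequency: ω = 2π·1300 = 8168 rad/s.
Step 2 — Transfer function: H(jω) = 1/(1 + jωRC).
Step 3 — Denominator: 1 + jωRC = 1 + j·8168·668·1.7e-09 = 1 + j0.009276.
Step 4 — H = 0.9999 - j0.009275.
Step 5 — Magnitude: |H| = 1 (-0.0 dB); phase: φ = -0.5°.

|H| = 1 (-0.0 dB), φ = -0.5°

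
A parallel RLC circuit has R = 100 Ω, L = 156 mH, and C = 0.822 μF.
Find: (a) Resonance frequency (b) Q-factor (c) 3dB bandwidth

Step 1 — Resonance: ω₀ = 1/√(LC) = 1/√(0.156·8.22e-07) = 2793 rad/s.
Step 2 — f₀ = ω₀/(2π) = 444.4 Hz.
Step 3 — Parallel Q: Q = R/(ω₀L) = 100/(2793·0.156) = 0.2295.
Step 4 — Bandwidth: Δω = ω₀/Q = 1.217e+04 rad/s; BW = Δω/(2π) = 1936 Hz.

(a) f₀ = 444.4 Hz  (b) Q = 0.2295  (c) BW = 1936 Hz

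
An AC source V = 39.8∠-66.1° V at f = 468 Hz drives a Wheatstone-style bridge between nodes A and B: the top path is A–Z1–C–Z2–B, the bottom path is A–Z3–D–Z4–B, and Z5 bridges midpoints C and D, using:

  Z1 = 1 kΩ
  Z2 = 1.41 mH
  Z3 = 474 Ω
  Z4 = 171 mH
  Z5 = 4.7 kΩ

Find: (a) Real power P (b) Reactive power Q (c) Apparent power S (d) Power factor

Step 1 — Angular frequency: ω = 2π·f = 2π·468 = 2941 rad/s.
Step 2 — Component impedances:
  Z1: Z = R = 1000 Ω
  Z2: Z = jωL = j·2941·0.00141 = 0 + j4.146 Ω
  Z3: Z = R = 474 Ω
  Z4: Z = jωL = j·2941·0.171 = 0 + j502.8 Ω
  Z5: Z = R = 4700 Ω
Step 3 — Bridge requires nodal analysis (the Z5 bridge couples midpoints C and D, so the two paths cannot be reduced to a simple series/parallel combination). Setting node B to ground and injecting 1 A at node A, the 3-node admittance system at A, C, D solves to V_A = Z_AB = 407 + j193.3 Ω = 450.6∠25.4° Ω.
Step 4 — Source phasor: V = 39.8∠-66.1° V = 16.12 - j36.39 V.
Step 5 — Current: I = V / Z = -0.002309 - j0.0883 A = 0.08833∠-91.5° A.
Step 6 — Complex power: S = V·I* = 3.176 + j1.508 VA.
Step 7 — Real power: P = Re(S) = 3.176 W.
Step 8 — Reactive power: Q = Im(S) = 1.508 VAR.
Step 9 — Apparent power: |S| = 3.516 VA.
Step 10 — Power factor: PF = P/|S| = 0.9034 (lagging).

(a) P = 3.176 W  (b) Q = 1.508 VAR  (c) S = 3.516 VA  (d) PF = 0.9034 (lagging)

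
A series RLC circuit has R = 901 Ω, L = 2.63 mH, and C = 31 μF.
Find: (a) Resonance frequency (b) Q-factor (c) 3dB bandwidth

Step 1 — Resonance condition Im(Z)=0 gives ω₀ = 1/√(LC).
Step 2 — ω₀ = 1/√(0.00263·3.1e-05) = 3502 rad/s.
Step 3 — f₀ = ω₀/(2π) = 557.4 Hz.
Step 4 — Series Q: Q = ω₀L/R = 3502·0.00263/901 = 0.01022.
Step 5 — 3dB bandwidth: Δω = ω₀/Q = 3.426e+05 rad/s; BW = Δω/(2π) = 5.452e+04 Hz.

(a) f₀ = 557.4 Hz  (b) Q = 0.01022  (c) BW = 5.452e+04 Hz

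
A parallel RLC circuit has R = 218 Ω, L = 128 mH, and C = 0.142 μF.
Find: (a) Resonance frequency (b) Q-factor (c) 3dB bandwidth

Step 1 — Resonance: ω₀ = 1/√(LC) = 1/√(0.128·1.42e-07) = 7417 rad/s.
Step 2 — f₀ = ω₀/(2π) = 1181 Hz.
Step 3 — Parallel Q: Q = R/(ω₀L) = 218/(7417·0.128) = 0.2296.
Step 4 — Bandwidth: Δω = ω₀/Q = 3.23e+04 rad/s; BW = Δω/(2π) = 5141 Hz.

(a) f₀ = 1181 Hz  (b) Q = 0.2296  (c) BW = 5141 Hz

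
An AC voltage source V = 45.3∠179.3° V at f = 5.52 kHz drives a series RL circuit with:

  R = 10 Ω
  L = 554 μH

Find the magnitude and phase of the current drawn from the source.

Step 1 — Angular frequency: ω = 2π·f = 2π·5520 = 3.468e+04 rad/s.
Step 2 — Component impedances:
  R: Z = R = 10 Ω
  L: Z = jωL = j·3.468e+04·0.000554 = 0 + j19.21 Ω
Step 3 — Series combination: Z_total = R + L = 10 + j19.21 Ω = 21.66∠62.5° Ω.
Step 4 — Source phasor: V = 45.3∠179.3° V = -45.3 + j0.5534 V.
Step 5 — Ohm's law: I = V / Z_total = (-45.3 + j0.5534) / (10 + j19.21) = -0.9427 + j1.867 A.
Step 6 — Convert to polar: |I| = 2.091 A, ∠I = 116.8°.

I = 2.091∠116.8° A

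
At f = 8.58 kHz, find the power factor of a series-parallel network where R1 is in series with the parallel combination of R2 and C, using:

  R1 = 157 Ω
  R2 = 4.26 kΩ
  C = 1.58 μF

Step 1 — Angular frequency: ω = 2π·f = 2π·8580 = 5.391e+04 rad/s.
Step 2 — Component impedances:
  R1: Z = R = 157 Ω
  R2: Z = R = 4260 Ω
  C: Z = 1/(jωC) = -j/(ω·C) = 0 - j11.74 Ω
Step 3 — Parallel branch: R2 || C = 1/(1/R2 + 1/C) = 0.03235 - j11.74 Ω.
Step 4 — Series with R1: Z_total = R1 + (R2 || C) = 157 - j11.74 Ω = 157.5∠-4.3° Ω.
Step 5 — Power factor: PF = cos(φ) = Re(Z)/|Z| = 157.03/157.47 = 0.9972.
Step 6 — Type: Im(Z) = -11.74 ⇒ leading (phase φ = -4.3°).

PF = 0.9972 (leading, φ = -4.3°)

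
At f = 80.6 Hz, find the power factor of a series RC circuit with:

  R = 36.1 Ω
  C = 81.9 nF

Step 1 — Angular frequency: ω = 2π·f = 2π·80.6 = 506.4 rad/s.
Step 2 — Component impedances:
  R: Z = R = 36.1 Ω
  C: Z = 1/(jωC) = -j/(ω·C) = 0 - j2.411e+04 Ω
Step 3 — Series combination: Z_total = R + C = 36.1 - j2.411e+04 Ω = 2.411e+04∠-89.9° Ω.
Step 4 — Power factor: PF = cos(φ) = Re(Z)/|Z| = 36.1/2.411e+04 = 0.001497.
Step 5 — Type: Im(Z) = -2.411e+04 ⇒ leading (phase φ = -89.9°).

PF = 0.001497 (leading, φ = -89.9°)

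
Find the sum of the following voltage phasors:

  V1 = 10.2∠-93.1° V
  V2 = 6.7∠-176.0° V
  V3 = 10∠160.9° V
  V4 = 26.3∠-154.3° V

Step 1 — Convert each phasor to rectangular form:
  V1 = 10.2·(cos(-93.1°) + j·sin(-93.1°)) = -0.5516 - j10.19 V
  V2 = 6.7·(cos(-176.0°) + j·sin(-176.0°)) = -6.684 - j0.4674 V
  V3 = 10·(cos(160.9°) + j·sin(160.9°)) = -9.449 + j3.272 V
  V4 = 26.3·(cos(-154.3°) + j·sin(-154.3°)) = -23.7 - j11.41 V
Step 2 — Sum components: V_total = -40.38 - j18.79 V.
Step 3 — Convert to polar: |V_total| = 44.54 V, ∠V_total = -155.1°.

V_total = 44.54∠-155.1° V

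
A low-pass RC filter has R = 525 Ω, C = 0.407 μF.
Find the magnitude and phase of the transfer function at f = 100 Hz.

Step 1 — Angular frequency: ω = 2π·100 = 628.3 rad/s.
Step 2 — Transfer function: H(jω) = 1/(1 + jωRC).
Step 3 — Denominator: 1 + jωRC = 1 + j·628.3·525·4.07e-07 = 1 + j0.1343.
Step 4 — H = 0.9823 - j0.1319.
Step 5 — Magnitude: |H| = 0.9911 (-0.1 dB); phase: φ = -7.6°.

|H| = 0.9911 (-0.1 dB), φ = -7.6°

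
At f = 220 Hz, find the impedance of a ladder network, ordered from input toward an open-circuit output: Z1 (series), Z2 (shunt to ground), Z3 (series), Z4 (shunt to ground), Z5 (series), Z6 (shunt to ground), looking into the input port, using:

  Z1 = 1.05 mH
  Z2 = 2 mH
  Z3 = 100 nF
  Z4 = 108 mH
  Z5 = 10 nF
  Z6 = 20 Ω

Step 1 — Angular frequency: ω = 2π·f = 2π·220 = 1382 rad/s.
Step 2 — Component impedances:
  Z1: Z = jωL = j·1382·0.00105 = 0 + j1.451 Ω
  Z2: Z = jωL = j·1382·0.002 = 0 + j2.765 Ω
  Z3: Z = 1/(jωC) = -j/(ω·C) = 0 - j7234 Ω
  Z4: Z = jωL = j·1382·0.108 = 0 + j149.3 Ω
  Z5: Z = 1/(jωC) = -j/(ω·C) = 0 - j7.234e+04 Ω
  Z6: Z = R = 20 Ω
Step 3 — Ladder network (open output): work backward from the far end, alternating series and parallel combinations. Z_in = 0 + j4.217 Ω = 4.217∠90.0° Ω.

Z = 0 + j4.217 Ω = 4.217∠90.0° Ω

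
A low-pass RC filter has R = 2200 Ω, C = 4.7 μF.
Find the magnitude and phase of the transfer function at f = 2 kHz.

Step 1 — Angular frequency: ω = 2π·2000 = 1.257e+04 rad/s.
Step 2 — Transfer function: H(jω) = 1/(1 + jωRC).
Step 3 — Denominator: 1 + jωRC = 1 + j·1.257e+04·2200·4.7e-06 = 1 + j129.9.
Step 4 — H = 5.923e-05 - j0.007696.
Step 5 — Magnitude: |H| = 0.007696 (-42.3 dB); phase: φ = -89.6°.

|H| = 0.007696 (-42.3 dB), φ = -89.6°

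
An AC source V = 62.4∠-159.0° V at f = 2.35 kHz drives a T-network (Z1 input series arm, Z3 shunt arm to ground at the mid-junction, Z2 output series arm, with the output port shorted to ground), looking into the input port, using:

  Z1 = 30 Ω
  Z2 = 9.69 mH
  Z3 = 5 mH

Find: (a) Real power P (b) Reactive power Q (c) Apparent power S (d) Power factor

Step 1 — Angular frequency: ω = 2π·f = 2π·2350 = 1.477e+04 rad/s.
Step 2 — Component impedances:
  Z1: Z = R = 30 Ω
  Z2: Z = jωL = j·1.477e+04·0.00969 = 0 + j143.1 Ω
  Z3: Z = jωL = j·1.477e+04·0.005 = 0 + j73.83 Ω
Step 3 — With the output port shorted to ground, the output series arm Z2 runs from the junction to ground; the shunt arm Z3 also runs from the junction to ground. They appear in parallel: Z3 || Z2 = 0 + j48.7 Ω.
Step 4 — Series with input arm Z1: Z_in = Z1 + (Z3 || Z2) = 30 + j48.7 Ω = 57.2∠58.4° Ω.
Step 5 — Source phasor: V = 62.4∠-159.0° V = -58.26 - j22.36 V.
Step 6 — Current: I = V / Z = -0.8671 + j0.6621 A = 1.091∠142.6° A.
Step 7 — Complex power: S = V·I* = 35.71 + j57.96 VA.
Step 8 — Real power: P = Re(S) = 35.71 W.
Step 9 — Reactive power: Q = Im(S) = 57.96 VAR.
Step 10 — Apparent power: |S| = 68.08 VA.
Step 11 — Power factor: PF = P/|S| = 0.5245 (lagging).

(a) P = 35.71 W  (b) Q = 57.96 VAR  (c) S = 68.08 VA  (d) PF = 0.5245 (lagging)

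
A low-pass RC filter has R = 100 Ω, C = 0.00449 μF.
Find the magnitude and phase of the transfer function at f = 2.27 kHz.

Step 1 — Angular frequency: ω = 2π·2270 = 1.426e+04 rad/s.
Step 2 — Transfer function: H(jω) = 1/(1 + jωRC).
Step 3 — Denominator: 1 + jωRC = 1 + j·1.426e+04·100·4.49e-09 = 1 + j0.006404.
Step 4 — H = 1 - j0.006404.
Step 5 — Magnitude: |H| = 1 (-0.0 dB); phase: φ = -0.4°.

|H| = 1 (-0.0 dB), φ = -0.4°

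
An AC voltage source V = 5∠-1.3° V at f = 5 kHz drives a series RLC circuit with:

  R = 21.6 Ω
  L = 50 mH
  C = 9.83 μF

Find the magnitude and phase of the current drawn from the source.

Step 1 — Angular frequency: ω = 2π·f = 2π·5000 = 3.142e+04 rad/s.
Step 2 — Component impedances:
  R: Z = R = 21.6 Ω
  L: Z = jωL = j·3.142e+04·0.05 = 0 + j1571 Ω
  C: Z = 1/(jωC) = -j/(ω·C) = 0 - j3.238 Ω
Step 3 — Series combination: Z_total = R + L + C = 21.6 + j1568 Ω = 1568∠89.2° Ω.
Step 4 — Source phasor: V = 5∠-1.3° V = 4.999 - j0.1134 V.
Step 5 — Ohm's law: I = V / Z_total = (4.999 - j0.1134) / (21.6 + j1568) = -2.842e-05 - j0.003189 A.
Step 6 — Convert to polar: |I| = 0.003189 A, ∠I = -90.5°.

I = 0.003189∠-90.5° A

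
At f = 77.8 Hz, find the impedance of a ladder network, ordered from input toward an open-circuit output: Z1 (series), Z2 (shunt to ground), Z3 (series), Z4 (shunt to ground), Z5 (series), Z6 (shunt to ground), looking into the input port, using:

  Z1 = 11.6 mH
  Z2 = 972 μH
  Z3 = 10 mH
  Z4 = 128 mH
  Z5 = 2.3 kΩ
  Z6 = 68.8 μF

Step 1 — Angular frequency: ω = 2π·f = 2π·77.8 = 488.8 rad/s.
Step 2 — Component impedances:
  Z1: Z = jωL = j·488.8·0.0116 = 0 + j5.67 Ω
  Z2: Z = jωL = j·488.8·0.000972 = 0 + j0.4751 Ω
  Z3: Z = jωL = j·488.8·0.01 = 0 + j4.888 Ω
  Z4: Z = jωL = j·488.8·0.128 = 0 + j62.57 Ω
  Z5: Z = R = 2300 Ω
  Z6: Z = 1/(jωC) = -j/(ω·C) = 0 - j29.73 Ω
Step 3 — Ladder network (open output): work backward from the far end, alternating series and parallel combinations. Z_in = 8.326e-05 + j6.142 Ω = 6.142∠90.0° Ω.

Z = 8.326e-05 + j6.142 Ω = 6.142∠90.0° Ω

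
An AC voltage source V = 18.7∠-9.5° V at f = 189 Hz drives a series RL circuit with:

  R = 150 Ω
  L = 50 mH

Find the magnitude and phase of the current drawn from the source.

Step 1 — Angular frequency: ω = 2π·f = 2π·189 = 1188 rad/s.
Step 2 — Component impedances:
  R: Z = R = 150 Ω
  L: Z = jωL = j·1188·0.05 = 0 + j59.38 Ω
Step 3 — Series combination: Z_total = R + L = 150 + j59.38 Ω = 161.3∠21.6° Ω.
Step 4 — Source phasor: V = 18.7∠-9.5° V = 18.44 - j3.086 V.
Step 5 — Ohm's law: I = V / Z_total = (18.44 - j3.086) / (150 + j59.38) = 0.09926 - j0.05987 A.
Step 6 — Convert to polar: |I| = 0.1159 A, ∠I = -31.1°.

I = 0.1159∠-31.1° A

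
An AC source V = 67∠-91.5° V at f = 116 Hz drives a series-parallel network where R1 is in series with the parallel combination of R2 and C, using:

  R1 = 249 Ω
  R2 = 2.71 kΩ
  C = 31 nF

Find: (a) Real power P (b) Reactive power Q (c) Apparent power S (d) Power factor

Step 1 — Angular frequency: ω = 2π·f = 2π·116 = 728.8 rad/s.
Step 2 — Component impedances:
  R1: Z = R = 249 Ω
  R2: Z = R = 2710 Ω
  C: Z = 1/(jωC) = -j/(ω·C) = 0 - j4.426e+04 Ω
Step 3 — Parallel branch: R2 || C = 1/(1/R2 + 1/C) = 2700 - j165.3 Ω.
Step 4 — Series with R1: Z_total = R1 + (R2 || C) = 2949 - j165.3 Ω = 2954∠-3.2° Ω.
Step 5 — Source phasor: V = 67∠-91.5° V = -1.754 - j66.98 V.
Step 6 — Current: I = V / Z = 0.0006764 - j0.02267 A = 0.02268∠-88.3° A.
Step 7 — Complex power: S = V·I* = 1.518 - j0.08507 VA.
Step 8 — Real power: P = Re(S) = 1.518 W.
Step 9 — Reactive power: Q = Im(S) = -0.08507 VAR.
Step 10 — Apparent power: |S| = 1.52 VA.
Step 11 — Power factor: PF = P/|S| = 0.9984 (leading).

(a) P = 1.518 W  (b) Q = -0.08507 VAR  (c) S = 1.52 VA  (d) PF = 0.9984 (leading)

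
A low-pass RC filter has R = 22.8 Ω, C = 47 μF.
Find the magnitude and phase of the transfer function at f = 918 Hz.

Step 1 — Angular frequency: ω = 2π·918 = 5768 rad/s.
Step 2 — Transfer function: H(jω) = 1/(1 + jωRC).
Step 3 — Denominator: 1 + jωRC = 1 + j·5768·22.8·4.7e-05 = 1 + j6.181.
Step 4 — H = 0.02551 - j0.1577.
Step 5 — Magnitude: |H| = 0.1597 (-15.9 dB); phase: φ = -80.8°.

|H| = 0.1597 (-15.9 dB), φ = -80.8°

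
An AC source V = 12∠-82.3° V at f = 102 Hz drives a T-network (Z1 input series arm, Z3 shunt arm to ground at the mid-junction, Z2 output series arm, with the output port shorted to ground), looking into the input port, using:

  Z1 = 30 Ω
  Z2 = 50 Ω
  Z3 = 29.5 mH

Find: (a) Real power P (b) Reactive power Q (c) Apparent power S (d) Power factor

Step 1 — Angular frequency: ω = 2π·f = 2π·102 = 640.9 rad/s.
Step 2 — Component impedances:
  Z1: Z = R = 30 Ω
  Z2: Z = R = 50 Ω
  Z3: Z = jωL = j·640.9·0.0295 = 0 + j18.91 Ω
Step 3 — With the output port shorted to ground, the output series arm Z2 runs from the junction to ground; the shunt arm Z3 also runs from the junction to ground. They appear in parallel: Z3 || Z2 = 6.255 + j16.54 Ω.
Step 4 — Series with input arm Z1: Z_in = Z1 + (Z3 || Z2) = 36.25 + j16.54 Ω = 39.85∠24.5° Ω.
Step 5 — Source phasor: V = 12∠-82.3° V = 1.608 - j11.89 V.
Step 6 — Current: I = V / Z = -0.08716 - j0.2882 A = 0.3011∠-106.8° A.
Step 7 — Complex power: S = V·I* = 3.288 + j1.5 VA.
Step 8 — Real power: P = Re(S) = 3.288 W.
Step 9 — Reactive power: Q = Im(S) = 1.5 VAR.
Step 10 — Apparent power: |S| = 3.614 VA.
Step 11 — Power factor: PF = P/|S| = 0.9098 (lagging).

(a) P = 3.288 W  (b) Q = 1.5 VAR  (c) S = 3.614 VA  (d) PF = 0.9098 (lagging)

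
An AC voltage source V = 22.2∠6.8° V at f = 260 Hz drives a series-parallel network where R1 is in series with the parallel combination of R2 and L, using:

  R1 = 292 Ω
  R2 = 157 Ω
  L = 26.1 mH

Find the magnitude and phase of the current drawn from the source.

Step 1 — Angular frequency: ω = 2π·f = 2π·260 = 1634 rad/s.
Step 2 — Component impedances:
  R1: Z = R = 292 Ω
  R2: Z = R = 157 Ω
  L: Z = jωL = j·1634·0.0261 = 0 + j42.64 Ω
Step 3 — Parallel branch: R2 || L = 1/(1/R2 + 1/L) = 10.78 + j39.71 Ω.
Step 4 — Series with R1: Z_total = R1 + (R2 || L) = 302.8 + j39.71 Ω = 305.4∠7.5° Ω.
Step 5 — Source phasor: V = 22.2∠6.8° V = 22.04 + j2.629 V.
Step 6 — Ohm's law: I = V / Z_total = (22.04 + j2.629) / (302.8 + j39.71) = 0.07269 - j0.000852 A.
Step 7 — Convert to polar: |I| = 0.0727 A, ∠I = -0.7°.

I = 0.0727∠-0.7° A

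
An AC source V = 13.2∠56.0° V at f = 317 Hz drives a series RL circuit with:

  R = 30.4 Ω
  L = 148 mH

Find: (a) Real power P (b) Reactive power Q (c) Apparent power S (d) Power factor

Step 1 — Angular frequency: ω = 2π·f = 2π·317 = 1992 rad/s.
Step 2 — Component impedances:
  R: Z = R = 30.4 Ω
  L: Z = jωL = j·1992·0.148 = 0 + j294.8 Ω
Step 3 — Series combination: Z_total = R + L = 30.4 + j294.8 Ω = 296.3∠84.1° Ω.
Step 4 — Source phasor: V = 13.2∠56.0° V = 7.381 + j10.94 V.
Step 5 — Current: I = V / Z = 0.03929 - j0.02099 A = 0.04454∠-28.1° A.
Step 6 — Complex power: S = V·I* = 0.06032 + j0.5849 VA.
Step 7 — Real power: P = Re(S) = 0.06032 W.
Step 8 — Reactive power: Q = Im(S) = 0.5849 VAR.
Step 9 — Apparent power: |S| = 0.588 VA.
Step 10 — Power factor: PF = P/|S| = 0.1026 (lagging).

(a) P = 0.06032 W  (b) Q = 0.5849 VAR  (c) S = 0.588 VA  (d) PF = 0.1026 (lagging)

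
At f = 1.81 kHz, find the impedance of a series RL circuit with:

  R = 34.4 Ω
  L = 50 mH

Step 1 — Angular frequency: ω = 2π·f = 2π·1810 = 1.137e+04 rad/s.
Step 2 — Component impedances:
  R: Z = R = 34.4 Ω
  L: Z = jωL = j·1.137e+04·0.05 = 0 + j568.6 Ω
Step 3 — Series combination: Z_total = R + L = 34.4 + j568.6 Ω = 569.7∠86.5° Ω.

Z = 34.4 + j568.6 Ω = 569.7∠86.5° Ω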